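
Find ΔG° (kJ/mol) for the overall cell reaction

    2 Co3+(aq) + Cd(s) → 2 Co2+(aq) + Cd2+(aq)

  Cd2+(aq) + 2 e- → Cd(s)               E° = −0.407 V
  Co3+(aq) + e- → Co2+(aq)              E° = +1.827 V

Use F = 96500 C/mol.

−431 kJ/mol

In the reaction as written Co3+(aq) is reduced, so the Co³⁺/Co²⁺ couple is the cathode and Cd²⁺/Cd is the anode.
E°cell = +1.827 − (−0.407) = +2.234 V; balancing electrons gives n = 2.
ΔG° = −nFE°cell = −(2)(96500)(+2.234) J/mol = −431 kJ/mol.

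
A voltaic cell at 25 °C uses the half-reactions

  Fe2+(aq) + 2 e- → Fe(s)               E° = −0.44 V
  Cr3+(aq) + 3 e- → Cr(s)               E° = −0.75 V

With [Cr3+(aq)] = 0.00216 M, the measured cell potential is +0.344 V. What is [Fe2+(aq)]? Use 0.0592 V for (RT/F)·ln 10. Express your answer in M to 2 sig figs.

0.24 M

With Fe²⁺/Fe at the cathode and Cr³⁺/Cr at the anode, E°cell = −0.44 − (−0.75) = +0.31 V (n = 6).
Since E = E° − (0.0592/n)·log Q, log Q = n(E° − E)/0.0592 = −3.446.
For 3 Fe2+(aq) + 2 Cr(s) → 3 Fe(s) + 2 Cr3+(aq), the reaction quotient is Q = [Cr3+(aq)]^2 / [Fe2+(aq)]^3.
Isolating [Fe2+(aq)] in Q = 10^{−3.446} yields log [Fe2+(aq)] = −0.628, i.e. 0.24 M.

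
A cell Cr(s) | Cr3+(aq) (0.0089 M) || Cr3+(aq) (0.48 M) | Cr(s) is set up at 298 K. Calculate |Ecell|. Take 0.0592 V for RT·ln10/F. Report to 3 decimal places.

For a concentration cell E°cell = 0, since both electrodes use the same couple.
The compartment with the higher Cr3+(aq) concentration (0.48 M) acts as the cathode; ions are reduced there and produced at the dilute (0.0089 M) anode.
With n = 3, Ecell = −(0.0592/3)·log([dilute]/[conc]) = −(0.0592/3)·log(0.0089/0.48) = +0.034 V.

0.034 V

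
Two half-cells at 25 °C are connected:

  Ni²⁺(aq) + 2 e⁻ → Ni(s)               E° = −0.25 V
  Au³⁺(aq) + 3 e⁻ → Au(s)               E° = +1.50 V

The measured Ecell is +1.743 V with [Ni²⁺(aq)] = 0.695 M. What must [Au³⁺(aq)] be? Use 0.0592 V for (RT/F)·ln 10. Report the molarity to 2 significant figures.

The Au³⁺/Au couple has the larger reduction potential, so it is the cathode: E°cell = +1.50 − (−0.25) = +1.75 V and n = 6.
From the Nernst equation, log Q = n(E° − E)/0.0592 = 6·(+1.75 − (+1.743))/0.0592 = 0.709.
For 2 Au³⁺(aq) + 3 Ni(s) → 2 Au(s) + 3 Ni²⁺(aq), the reaction quotient is Q = [Ni²⁺(aq)]^3 / [Au³⁺(aq)]^2.
Solving for the unknown gives log [Au³⁺(aq)] = −0.592, so [Au³⁺(aq)] ≈ 0.26 M.

0.26 M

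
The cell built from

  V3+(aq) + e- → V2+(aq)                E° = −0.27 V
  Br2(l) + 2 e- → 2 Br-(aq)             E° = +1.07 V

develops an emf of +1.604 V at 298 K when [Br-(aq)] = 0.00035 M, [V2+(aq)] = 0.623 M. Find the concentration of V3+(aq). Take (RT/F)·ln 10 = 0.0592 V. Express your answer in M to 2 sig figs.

0.062 M

Br₂/Br⁻ is the cathode (higher E°); E°cell = +1.07 − (−0.27) = +1.34 V with n = 2.
Since E = E° − (0.0592/n)·log Q, log Q = n(E° − E)/0.0592 = −8.919.
The balanced reaction is Br2(l) + 2 V2+(aq) → 2 Br-(aq) + 2 V3+(aq), so Q = ([Br-(aq)]^2·[V3+(aq)]^2) / [V2+(aq)]^2.
Solving for the unknown gives log [V3+(aq)] = −1.209, so [V3+(aq)] ≈ 0.062 M.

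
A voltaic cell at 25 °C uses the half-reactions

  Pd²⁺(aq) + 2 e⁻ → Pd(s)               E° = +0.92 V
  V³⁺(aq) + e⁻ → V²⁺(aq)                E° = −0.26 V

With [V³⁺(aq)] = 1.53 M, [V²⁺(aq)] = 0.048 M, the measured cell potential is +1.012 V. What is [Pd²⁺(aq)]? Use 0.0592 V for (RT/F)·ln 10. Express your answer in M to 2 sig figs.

0.0021 M

With Pd²⁺/Pd at the cathode and V³⁺/V²⁺ at the anode, E°cell = +0.92 − (−0.26) = +1.18 V (n = 2).
Since E = E° − (0.0592/n)·log Q, log Q = n(E° − E)/0.0592 = 5.676.
Balancing electrons gives Pd²⁺(aq) + 2 V²⁺(aq) → Pd(s) + 2 V³⁺(aq); thus Q = [V³⁺(aq)]^2 / ([Pd²⁺(aq)]·[V²⁺(aq)]^2).
Solving for the unknown gives log [Pd²⁺(aq)] = −2.669, so [Pd²⁺(aq)] ≈ 0.0021 M.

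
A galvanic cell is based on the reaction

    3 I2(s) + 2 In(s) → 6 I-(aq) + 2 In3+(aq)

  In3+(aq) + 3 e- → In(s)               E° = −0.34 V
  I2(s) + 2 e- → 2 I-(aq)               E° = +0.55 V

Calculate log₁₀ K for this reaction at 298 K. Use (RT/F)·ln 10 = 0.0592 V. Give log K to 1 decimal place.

The I₂/I⁻ couple is reduced (cathode); E°cell = +0.55 − (−0.34) = +0.89 V with n = 6.
At equilibrium E = 0, so log K = nE°cell / 0.0592 = (6)(+0.89) / 0.0592 = 90.2.

log K = 90.2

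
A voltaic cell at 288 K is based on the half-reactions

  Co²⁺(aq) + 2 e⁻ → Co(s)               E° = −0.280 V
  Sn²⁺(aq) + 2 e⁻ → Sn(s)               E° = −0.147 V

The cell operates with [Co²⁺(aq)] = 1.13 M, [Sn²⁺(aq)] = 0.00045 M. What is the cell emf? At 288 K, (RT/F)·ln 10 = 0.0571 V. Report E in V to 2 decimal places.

+0.04 V

Sn²⁺/Sn is reduced (cathode, E° = −0.147 V) and Co²⁺/Co is oxidized (anode).
E°cell = −0.147 − (−0.280) = +0.133 V, with n = 2 electrons transferred.
For the overall reaction Sn²⁺(aq) + Co(s) → Sn(s) + Co²⁺(aq), Q = [Co²⁺(aq)] / [Sn²⁺(aq)] = 2.51×10^3, giving log Q = 3.400.
E = E° − (0.0571/n)·log Q = +0.133 − (0.0571/2)(3.400) = +0.04 V.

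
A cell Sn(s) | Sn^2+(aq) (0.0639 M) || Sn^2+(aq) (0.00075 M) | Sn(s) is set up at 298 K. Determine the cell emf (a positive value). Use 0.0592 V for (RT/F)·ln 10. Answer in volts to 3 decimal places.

For a concentration cell E°cell = 0, since both electrodes use the same couple.
The compartment with the higher Sn^2+(aq) concentration (0.0639 M) acts as the cathode; ions are reduced there and produced at the dilute (0.00075 M) anode.
With n = 2, Ecell = −(0.0592/2)·log([dilute]/[conc]) = −(0.0592/2)·log(0.00075/0.0639) = +0.057 V.

0.057 V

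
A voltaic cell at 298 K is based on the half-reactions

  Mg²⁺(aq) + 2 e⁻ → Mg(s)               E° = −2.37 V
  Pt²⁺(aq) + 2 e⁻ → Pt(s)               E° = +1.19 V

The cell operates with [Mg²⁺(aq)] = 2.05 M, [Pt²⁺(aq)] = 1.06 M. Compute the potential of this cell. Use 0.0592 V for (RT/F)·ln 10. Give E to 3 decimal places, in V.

+3.552 V

Pt²⁺/Pt is reduced (cathode, E° = +1.19 V) and Mg²⁺/Mg is oxidized (anode).
E°cell = +1.19 − (−2.37) = +3.56 V, with n = 2 electrons transferred.
The balanced reaction is Pt²⁺(aq) + Mg(s) → Pt(s) + Mg²⁺(aq), so Q = [Mg²⁺(aq)] / [Pt²⁺(aq)] = 1.93 and log Q = 0.286.
By the Nernst equation, E = +3.56 − (0.0592/2)·(0.286) = +3.552 V.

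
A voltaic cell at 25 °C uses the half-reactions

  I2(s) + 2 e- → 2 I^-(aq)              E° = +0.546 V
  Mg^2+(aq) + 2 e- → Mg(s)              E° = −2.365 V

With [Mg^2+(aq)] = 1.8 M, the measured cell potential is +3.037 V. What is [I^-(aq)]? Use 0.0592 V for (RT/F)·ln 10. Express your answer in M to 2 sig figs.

With I₂/I⁻ at the cathode and Mg²⁺/Mg at the anode, E°cell = +0.546 − (−2.365) = +2.911 V (n = 2).
Since E = E° − (0.0592/n)·log Q, log Q = n(E° − E)/0.0592 = −4.257.
For I2(s) + Mg(s) → 2 I^-(aq) + Mg^2+(aq), the reaction quotient is Q = [I^-(aq)]^2·[Mg^2+(aq)].
Substituting the known concentrations and solving, log [I^-(aq)] = −2.256 and [I^-(aq)] = 0.0055 M.

0.0055 M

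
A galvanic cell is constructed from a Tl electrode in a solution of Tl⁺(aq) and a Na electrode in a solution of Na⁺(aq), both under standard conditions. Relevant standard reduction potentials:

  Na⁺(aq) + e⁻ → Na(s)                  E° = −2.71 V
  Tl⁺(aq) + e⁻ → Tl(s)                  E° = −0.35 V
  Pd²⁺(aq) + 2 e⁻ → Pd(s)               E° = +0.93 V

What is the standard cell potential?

+2.36 V

The Tl⁺/Tl couple has the higher E°, so Tl ion is reduced (cathode) and Na is oxidized (anode).
E°cell = E°(cathode) − E°(anode) = −0.35 − (−2.71) = +2.36 V.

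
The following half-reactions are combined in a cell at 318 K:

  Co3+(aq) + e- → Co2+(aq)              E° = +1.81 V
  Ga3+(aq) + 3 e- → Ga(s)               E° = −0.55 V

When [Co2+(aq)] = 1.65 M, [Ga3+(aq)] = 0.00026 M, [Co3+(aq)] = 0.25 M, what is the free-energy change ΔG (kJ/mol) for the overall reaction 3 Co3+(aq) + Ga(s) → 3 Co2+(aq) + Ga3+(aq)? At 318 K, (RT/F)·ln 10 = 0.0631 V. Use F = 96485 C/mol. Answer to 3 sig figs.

−690 kJ/mol

With Co³⁺/Co²⁺ reduced at the cathode, E°cell = +1.81 − (−0.55) = +2.36 V and n = 3.
Here Q = ([Co2+(aq)]^3·[Ga3+(aq)]) / [Co3+(aq)]^3 = 0.0747 (log Q = −1.126), giving E = +2.36 − (0.0631/3)·(−1.126) = +2.3837 V.
Finally ΔG = −nFE = −(3)(96485 C/mol)(+2.3837 V) = −690 kJ/mol.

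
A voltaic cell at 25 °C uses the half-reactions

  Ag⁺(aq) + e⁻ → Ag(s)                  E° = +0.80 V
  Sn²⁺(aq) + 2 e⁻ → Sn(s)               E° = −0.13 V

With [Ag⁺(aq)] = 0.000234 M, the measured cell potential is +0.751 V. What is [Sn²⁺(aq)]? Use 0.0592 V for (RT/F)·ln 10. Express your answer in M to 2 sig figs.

0.061 M

With Ag⁺/Ag at the cathode and Sn²⁺/Sn at the anode, E°cell = +0.80 − (−0.13) = +0.93 V (n = 2).
From the Nernst equation, log Q = n(E° − E)/0.0592 = 2·(+0.93 − (+0.751))/0.0592 = 6.047.
The balanced reaction is 2 Ag⁺(aq) + Sn(s) → 2 Ag(s) + Sn²⁺(aq), so Q = [Sn²⁺(aq)] / [Ag⁺(aq)]^2.
Isolating [Sn²⁺(aq)] in Q = 10^{6.047} yields log [Sn²⁺(aq)] = −1.215, i.e. 0.061 M.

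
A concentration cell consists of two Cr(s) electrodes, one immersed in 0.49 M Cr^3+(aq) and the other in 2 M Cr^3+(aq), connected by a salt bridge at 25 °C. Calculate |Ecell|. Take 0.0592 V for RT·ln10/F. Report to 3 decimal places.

0.012 V

For a concentration cell E°cell = 0, since both electrodes use the same couple.
The compartment with the higher Cr^3+(aq) concentration (2 M) acts as the cathode; ions are reduced there and produced at the dilute (0.49 M) anode.
With n = 3, Ecell = −(0.0592/3)·log([dilute]/[conc]) = −(0.0592/3)·log(0.49/2) = +0.012 V.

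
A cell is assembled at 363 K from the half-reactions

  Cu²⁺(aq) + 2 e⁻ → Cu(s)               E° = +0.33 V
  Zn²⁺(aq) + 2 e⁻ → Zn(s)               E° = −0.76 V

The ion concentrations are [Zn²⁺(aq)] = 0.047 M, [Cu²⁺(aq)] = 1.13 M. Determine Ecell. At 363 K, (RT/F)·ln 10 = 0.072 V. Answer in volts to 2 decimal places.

The Cu²⁺/Cu couple has the more positive E°, so it is the cathode; Zn²⁺/Zn is the anode.
E°cell = E°cat − E°an = +0.33 − (−0.76) = +1.09 V; n = 2.
The balanced reaction is Cu²⁺(aq) + Zn(s) → Cu(s) + Zn²⁺(aq), so Q = [Zn²⁺(aq)] / [Cu²⁺(aq)] = 0.0416 and log Q = −1.381.
Applying E = E° − (RT ln10/nF)·log Q gives +1.09 − (0.072/2)(−1.381) = +1.14 V.

+1.14 V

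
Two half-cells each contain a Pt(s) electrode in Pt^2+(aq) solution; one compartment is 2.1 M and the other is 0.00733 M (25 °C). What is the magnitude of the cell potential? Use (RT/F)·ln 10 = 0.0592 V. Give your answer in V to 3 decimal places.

For a concentration cell E°cell = 0, since both electrodes use the same couple.
The compartment with the higher Pt^2+(aq) concentration (2.1 M) acts as the cathode; ions are reduced there and produced at the dilute (0.00733 M) anode.
With n = 2, Ecell = −(0.0592/2)·log([dilute]/[conc]) = −(0.0592/2)·log(0.00733/2.1) = +0.073 V.

0.073 V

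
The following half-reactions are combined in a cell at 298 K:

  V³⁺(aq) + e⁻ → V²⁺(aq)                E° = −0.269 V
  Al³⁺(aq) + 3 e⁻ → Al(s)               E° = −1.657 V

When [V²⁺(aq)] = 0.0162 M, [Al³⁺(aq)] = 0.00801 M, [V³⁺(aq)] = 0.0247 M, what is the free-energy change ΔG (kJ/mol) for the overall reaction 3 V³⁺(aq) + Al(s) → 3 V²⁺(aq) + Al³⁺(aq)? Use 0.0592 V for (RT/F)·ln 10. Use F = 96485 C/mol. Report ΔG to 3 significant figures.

The standard cell potential is −0.269 − (−1.657) = +1.388 V, with n = 3 electrons in the balanced equation.
Q = ([V²⁺(aq)]^3·[Al³⁺(aq)]) / [V³⁺(aq)]^3 = 0.00226, so log Q = −2.646 and E = +1.388 − (0.0592/3)(−2.646) = +1.4402 V.
ΔG = −nFE = −(3)(96485)(+1.4402) J/mol = −417 kJ/mol.

−417 kJ/mol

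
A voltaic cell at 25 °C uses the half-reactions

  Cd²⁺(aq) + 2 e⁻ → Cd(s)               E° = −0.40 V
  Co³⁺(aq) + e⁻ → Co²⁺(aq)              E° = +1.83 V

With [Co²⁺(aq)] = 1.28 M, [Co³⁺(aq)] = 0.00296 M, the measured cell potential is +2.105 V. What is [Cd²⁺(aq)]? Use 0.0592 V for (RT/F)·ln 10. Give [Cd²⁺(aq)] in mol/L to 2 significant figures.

With Co³⁺/Co²⁺ at the cathode and Cd²⁺/Cd at the anode, E°cell = +1.83 − (−0.40) = +2.23 V (n = 2).
From the Nernst equation, log Q = n(E° − E)/0.0592 = 2·(+2.23 − (+2.105))/0.0592 = 4.223.
For 2 Co³⁺(aq) + Cd(s) → 2 Co²⁺(aq) + Cd²⁺(aq), the reaction quotient is Q = ([Co²⁺(aq)]^2·[Cd²⁺(aq)]) / [Co³⁺(aq)]^2.
Isolating [Cd²⁺(aq)] in Q = 10^{4.223} yields log [Cd²⁺(aq)] = −1.049, i.e. 0.089 M.

0.089 M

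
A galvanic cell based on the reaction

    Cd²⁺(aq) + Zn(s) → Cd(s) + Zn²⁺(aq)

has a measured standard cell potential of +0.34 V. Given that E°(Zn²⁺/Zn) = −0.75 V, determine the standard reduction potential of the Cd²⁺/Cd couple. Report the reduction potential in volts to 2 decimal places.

In the reaction as written the Cd²⁺/Cd couple is reduced (cathode) and Zn²⁺/Zn is oxidized (anode), so E°cell = E°(Cd²⁺/Cd) − E°(Zn²⁺/Zn).
E°(Cd²⁺/Cd) = E°cell + E°(anode) = +0.34 + (−0.75) = −0.41 V.

−0.41 V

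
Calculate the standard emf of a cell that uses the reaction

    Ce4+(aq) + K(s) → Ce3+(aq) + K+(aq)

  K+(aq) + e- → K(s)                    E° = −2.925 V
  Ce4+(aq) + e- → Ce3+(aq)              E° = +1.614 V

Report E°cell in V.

+4.539 V

In the reaction as written, Ce4+(aq) is reduced (cathode) and K+(aq) is produced by oxidation at the anode.
E°cell = E°(cathode) − E°(anode) = +1.614 − (−2.925) = +4.539 V.
The positive value indicates the reaction is spontaneous as written.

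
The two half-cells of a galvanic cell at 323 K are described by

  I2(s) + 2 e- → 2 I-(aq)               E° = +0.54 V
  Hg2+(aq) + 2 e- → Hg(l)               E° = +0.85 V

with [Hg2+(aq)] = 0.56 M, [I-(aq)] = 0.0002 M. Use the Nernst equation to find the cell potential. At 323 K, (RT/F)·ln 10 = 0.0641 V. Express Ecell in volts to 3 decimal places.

Hg²⁺/Hg is reduced (cathode, E° = +0.85 V) and I₂/I⁻ is oxidized (anode).
E°cell = E°cat − E°an = +0.85 − (+0.54) = +0.31 V; n = 2.
For the overall reaction Hg2+(aq) + 2 I-(aq) → Hg(l) + I2(s), Q = 1 / ([Hg2+(aq)]·[I-(aq)]^2) = 4.46×10^7, giving log Q = 7.650.
By the Nernst equation, E = +0.31 − (0.0641/2)·(7.650) = +0.065 V.

+0.065 V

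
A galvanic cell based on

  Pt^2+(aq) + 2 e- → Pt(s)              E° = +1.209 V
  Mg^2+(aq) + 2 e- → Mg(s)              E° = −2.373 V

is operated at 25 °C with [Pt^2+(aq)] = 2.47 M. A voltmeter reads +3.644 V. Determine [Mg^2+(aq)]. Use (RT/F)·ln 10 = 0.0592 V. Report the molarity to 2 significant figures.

The Pt²⁺/Pt couple has the larger reduction potential, so it is the cathode: E°cell = +1.209 − (−2.373) = +3.582 V and n = 2.
From the Nernst equation, log Q = n(E° − E)/0.0592 = 2·(+3.582 − (+3.644))/0.0592 = −2.095.
The balanced reaction is Pt^2+(aq) + Mg(s) → Pt(s) + Mg^2+(aq), so Q = [Mg^2+(aq)] / [Pt^2+(aq)].
Substituting the known concentrations and solving, log [Mg^2+(aq)] = −1.702 and [Mg^2+(aq)] = 0.020 M.

0.020 M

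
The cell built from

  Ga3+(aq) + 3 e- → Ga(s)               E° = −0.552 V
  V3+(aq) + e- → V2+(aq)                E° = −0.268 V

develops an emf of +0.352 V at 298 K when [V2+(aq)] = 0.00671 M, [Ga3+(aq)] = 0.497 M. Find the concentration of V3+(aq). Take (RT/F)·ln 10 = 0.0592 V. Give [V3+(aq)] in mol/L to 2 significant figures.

V³⁺/V²⁺ is the cathode (higher E°); E°cell = −0.268 − (−0.552) = +0.284 V with n = 3.
Since E = E° − (0.0592/n)·log Q, log Q = n(E° − E)/0.0592 = −3.446.
For 3 V3+(aq) + Ga(s) → 3 V2+(aq) + Ga3+(aq), the reaction quotient is Q = ([V2+(aq)]^3·[Ga3+(aq)]) / [V3+(aq)]^3.
Solving for the unknown gives log [V3+(aq)] = −1.126, so [V3+(aq)] ≈ 0.075 M.

0.075 M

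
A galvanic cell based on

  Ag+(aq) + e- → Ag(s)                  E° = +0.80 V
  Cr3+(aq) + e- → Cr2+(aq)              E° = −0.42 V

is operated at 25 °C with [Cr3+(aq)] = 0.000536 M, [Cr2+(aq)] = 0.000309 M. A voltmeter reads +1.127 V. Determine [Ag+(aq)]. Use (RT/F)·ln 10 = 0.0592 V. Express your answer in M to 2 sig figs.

With Ag⁺/Ag at the cathode and Cr³⁺/Cr²⁺ at the anode, E°cell = +0.80 − (−0.42) = +1.22 V (n = 1).
From the Nernst equation, log Q = n(E° − E)/0.0592 = 1·(+1.22 − (+1.127))/0.0592 = 1.571.
The balanced reaction is Ag+(aq) + Cr2+(aq) → Ag(s) + Cr3+(aq), so Q = [Cr3+(aq)] / ([Ag+(aq)]·[Cr2+(aq)]).
Solving for the unknown gives log [Ag+(aq)] = −1.332, so [Ag+(aq)] ≈ 0.047 M.

0.047 M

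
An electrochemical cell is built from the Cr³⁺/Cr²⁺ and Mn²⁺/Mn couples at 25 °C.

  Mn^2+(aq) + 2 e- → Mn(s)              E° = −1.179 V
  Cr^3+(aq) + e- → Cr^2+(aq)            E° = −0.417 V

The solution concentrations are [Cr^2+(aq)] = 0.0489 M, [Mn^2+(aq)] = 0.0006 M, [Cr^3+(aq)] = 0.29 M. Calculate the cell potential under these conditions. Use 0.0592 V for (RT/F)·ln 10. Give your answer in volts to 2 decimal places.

+0.90 V

Since E°(Cr³⁺/Cr²⁺) > E°(Mn²⁺/Mn), Cr³⁺/Cr²⁺ serves as the cathode.
The standard potential is −0.417 − (−1.179) = +0.762 V and the balanced reaction transfers n = 2 electrons.
Balancing gives 2 Cr^3+(aq) + Mn(s) → 2 Cr^2+(aq) + Mn^2+(aq); hence Q = ([Cr^2+(aq)]^2·[Mn^2+(aq)]) / [Cr^3+(aq)]^2 = 1.71×10^−5 (log Q = −4.768).
Applying E = E° − (RT ln10/nF)·log Q gives +0.762 − (0.0592/2)(−4.768) = +0.90 V.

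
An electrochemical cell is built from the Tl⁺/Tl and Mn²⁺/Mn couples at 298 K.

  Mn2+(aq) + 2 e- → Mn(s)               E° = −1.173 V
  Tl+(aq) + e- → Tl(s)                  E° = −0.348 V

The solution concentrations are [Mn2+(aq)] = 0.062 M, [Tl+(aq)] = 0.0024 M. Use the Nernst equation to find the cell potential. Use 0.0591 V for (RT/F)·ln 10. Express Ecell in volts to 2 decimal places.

Tl⁺/Tl is reduced (cathode, E° = −0.348 V) and Mn²⁺/Mn is oxidized (anode).
The standard potential is −0.348 − (−1.173) = +0.825 V and the balanced reaction transfers n = 2 electrons.
The balanced reaction is 2 Tl+(aq) + Mn(s) → 2 Tl(s) + Mn2+(aq), so Q = [Mn2+(aq)] / [Tl+(aq)]^2 = 1.08×10^4 and log Q = 4.032.
E = E° − (0.0591/n)·log Q = +0.825 − (0.0591/2)(4.032) = +0.71 V.

+0.71 V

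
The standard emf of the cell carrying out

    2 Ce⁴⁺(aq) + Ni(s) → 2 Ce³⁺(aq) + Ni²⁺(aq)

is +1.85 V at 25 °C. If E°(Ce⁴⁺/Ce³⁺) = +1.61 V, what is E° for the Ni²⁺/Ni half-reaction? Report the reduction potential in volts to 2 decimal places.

−0.24 V

In the reaction as written the Ce⁴⁺/Ce³⁺ couple is reduced (cathode) and Ni²⁺/Ni is oxidized (anode), so E°cell = E°(Ce⁴⁺/Ce³⁺) − E°(Ni²⁺/Ni).
E°(Ni²⁺/Ni) = E°(cathode) − E°cell = +1.61 − (+1.85) = −0.24 V.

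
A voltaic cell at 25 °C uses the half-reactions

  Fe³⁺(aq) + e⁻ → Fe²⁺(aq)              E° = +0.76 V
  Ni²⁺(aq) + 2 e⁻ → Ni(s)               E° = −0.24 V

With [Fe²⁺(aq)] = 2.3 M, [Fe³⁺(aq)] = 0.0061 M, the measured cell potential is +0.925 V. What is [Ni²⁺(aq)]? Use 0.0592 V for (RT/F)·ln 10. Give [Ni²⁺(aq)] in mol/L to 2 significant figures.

0.0024 M

With Fe³⁺/Fe²⁺ at the cathode and Ni²⁺/Ni at the anode, E°cell = +0.76 − (−0.24) = +1.00 V (n = 2).
Since E = E° − (0.0592/n)·log Q, log Q = n(E° − E)/0.0592 = 2.534.
The balanced reaction is 2 Fe³⁺(aq) + Ni(s) → 2 Fe²⁺(aq) + Ni²⁺(aq), so Q = ([Fe²⁺(aq)]^2·[Ni²⁺(aq)]) / [Fe³⁺(aq)]^2.
Solving for the unknown gives log [Ni²⁺(aq)] = −2.619, so [Ni²⁺(aq)] ≈ 0.0024 M.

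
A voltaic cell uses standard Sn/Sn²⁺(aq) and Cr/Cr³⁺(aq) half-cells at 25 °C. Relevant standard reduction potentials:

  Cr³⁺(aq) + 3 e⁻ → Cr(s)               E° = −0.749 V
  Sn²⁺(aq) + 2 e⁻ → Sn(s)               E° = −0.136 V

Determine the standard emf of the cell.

+0.613 V

Of the two couples in this cell, the one with the more positive reduction potential is reduced at the cathode: here that is Sn²⁺/Sn (−0.136 V); Cr³⁺/Cr (−0.749 V) is the anode.
E°cell = E°(cathode) − E°(anode) = −0.136 − (−0.749) = +0.613 V.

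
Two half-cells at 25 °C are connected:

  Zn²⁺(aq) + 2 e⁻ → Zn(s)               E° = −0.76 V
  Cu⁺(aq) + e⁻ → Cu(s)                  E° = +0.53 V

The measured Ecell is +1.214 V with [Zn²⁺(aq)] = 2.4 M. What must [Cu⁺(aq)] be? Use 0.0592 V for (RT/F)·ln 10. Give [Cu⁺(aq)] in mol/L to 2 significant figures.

Cu⁺/Cu is the cathode (higher E°); E°cell = +0.53 − (−0.76) = +1.29 V with n = 2.
From the Nernst equation, log Q = n(E° − E)/0.0592 = 2·(+1.29 − (+1.214))/0.0592 = 2.568.
The balanced reaction is 2 Cu⁺(aq) + Zn(s) → 2 Cu(s) + Zn²⁺(aq), so Q = [Zn²⁺(aq)] / [Cu⁺(aq)]^2.
Isolating [Cu⁺(aq)] in Q = 10^{2.568} yields log [Cu⁺(aq)] = −1.094, i.e. 0.081 M.

0.081 M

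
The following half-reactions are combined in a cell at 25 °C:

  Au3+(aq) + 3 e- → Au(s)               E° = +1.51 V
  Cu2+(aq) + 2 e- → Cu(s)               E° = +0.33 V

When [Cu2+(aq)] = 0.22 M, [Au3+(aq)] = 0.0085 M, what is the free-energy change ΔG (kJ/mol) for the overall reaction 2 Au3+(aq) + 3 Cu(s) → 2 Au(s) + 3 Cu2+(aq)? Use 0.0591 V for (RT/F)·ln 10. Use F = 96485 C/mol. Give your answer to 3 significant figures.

−671 kJ/mol

The standard cell potential is +1.51 − (+0.33) = +1.18 V, with n = 6 electrons in the balanced equation.
Q = [Cu2+(aq)]^3 / [Au3+(aq)]^2 = 147, so log Q = 2.168 and E = +1.18 − (0.0591/6)(2.168) = +1.1586 V.
Finally ΔG = −nFE = −(6)(96485 C/mol)(+1.1586 V) = −671 kJ/mol.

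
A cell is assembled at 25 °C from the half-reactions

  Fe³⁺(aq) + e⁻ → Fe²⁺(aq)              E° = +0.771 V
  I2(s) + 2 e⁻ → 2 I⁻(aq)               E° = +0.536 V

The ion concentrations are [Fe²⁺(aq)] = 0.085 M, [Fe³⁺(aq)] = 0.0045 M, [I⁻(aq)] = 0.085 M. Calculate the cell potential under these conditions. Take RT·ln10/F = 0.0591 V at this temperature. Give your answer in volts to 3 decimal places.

+0.096 V

The Fe³⁺/Fe²⁺ couple has the more positive E°, so it is the cathode; I₂/I⁻ is the anode.
E°cell = +0.771 − (+0.536) = +0.235 V, with n = 2 electrons transferred.
For the overall reaction 2 Fe³⁺(aq) + 2 I⁻(aq) → 2 Fe²⁺(aq) + I2(s), Q = [Fe²⁺(aq)]^2 / ([Fe³⁺(aq)]^2·[I⁻(aq)]^2) = 4.94×10^4, giving log Q = 4.694.
By the Nernst equation, E = +0.235 − (0.0591/2)·(4.694) = +0.096 V.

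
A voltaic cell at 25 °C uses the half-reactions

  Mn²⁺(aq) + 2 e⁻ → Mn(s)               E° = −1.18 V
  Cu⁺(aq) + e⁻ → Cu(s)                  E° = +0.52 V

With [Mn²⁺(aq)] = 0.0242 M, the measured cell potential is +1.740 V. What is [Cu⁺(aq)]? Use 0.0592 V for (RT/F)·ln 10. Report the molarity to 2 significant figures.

With Cu⁺/Cu at the cathode and Mn²⁺/Mn at the anode, E°cell = +0.52 − (−1.18) = +1.70 V (n = 2).
From the Nernst equation, log Q = n(E° − E)/0.0592 = 2·(+1.70 − (+1.740))/0.0592 = −1.351.
The balanced reaction is 2 Cu⁺(aq) + Mn(s) → 2 Cu(s) + Mn²⁺(aq), so Q = [Mn²⁺(aq)] / [Cu⁺(aq)]^2.
Isolating [Cu⁺(aq)] in Q = 10^{−1.351} yields log [Cu⁺(aq)] = −0.133, i.e. 0.74 M.

0.74 M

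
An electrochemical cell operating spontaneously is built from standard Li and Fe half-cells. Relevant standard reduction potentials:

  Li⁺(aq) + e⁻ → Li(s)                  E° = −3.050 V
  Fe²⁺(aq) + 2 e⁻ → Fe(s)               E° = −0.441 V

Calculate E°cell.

Of the two couples in this cell, the one with the more positive reduction potential is reduced at the cathode: here that is Fe²⁺/Fe (−0.441 V); Li⁺/Li (−3.050 V) is the anode.
E°cell = E°(cathode) − E°(anode) = −0.441 − (−3.050) = +2.609 V.

+2.609 V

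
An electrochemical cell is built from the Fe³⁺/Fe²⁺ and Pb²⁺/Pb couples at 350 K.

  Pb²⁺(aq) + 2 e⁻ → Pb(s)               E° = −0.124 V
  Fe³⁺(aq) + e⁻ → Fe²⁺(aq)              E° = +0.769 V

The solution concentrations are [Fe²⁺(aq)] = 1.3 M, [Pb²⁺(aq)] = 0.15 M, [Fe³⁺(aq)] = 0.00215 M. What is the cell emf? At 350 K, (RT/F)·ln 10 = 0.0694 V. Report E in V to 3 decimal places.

+0.729 V

Since E°(Fe³⁺/Fe²⁺) > E°(Pb²⁺/Pb), Fe³⁺/Fe²⁺ serves as the cathode.
E°cell = +0.769 − (−0.124) = +0.893 V, with n = 2 electrons transferred.
For the overall reaction 2 Fe³⁺(aq) + Pb(s) → 2 Fe²⁺(aq) + Pb²⁺(aq), Q = ([Fe²⁺(aq)]^2·[Pb²⁺(aq)]) / [Fe³⁺(aq)]^2 = 5.48×10^4, giving log Q = 4.739.
Applying E = E° − (RT ln10/nF)·log Q gives +0.893 − (0.0694/2)(4.739) = +0.729 V.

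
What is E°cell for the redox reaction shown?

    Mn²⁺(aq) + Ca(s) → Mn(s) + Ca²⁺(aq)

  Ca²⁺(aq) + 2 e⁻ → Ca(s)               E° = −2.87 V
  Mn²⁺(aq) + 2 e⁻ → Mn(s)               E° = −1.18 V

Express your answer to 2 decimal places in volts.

Mn²⁺(aq) gains electrons, so the Mn²⁺/Mn couple is the cathode; the Ca²⁺/Ca couple is the anode.
E°cell = E°(cathode) − E°(anode) = −1.18 − (−2.87) = +1.69 V.

+1.69 V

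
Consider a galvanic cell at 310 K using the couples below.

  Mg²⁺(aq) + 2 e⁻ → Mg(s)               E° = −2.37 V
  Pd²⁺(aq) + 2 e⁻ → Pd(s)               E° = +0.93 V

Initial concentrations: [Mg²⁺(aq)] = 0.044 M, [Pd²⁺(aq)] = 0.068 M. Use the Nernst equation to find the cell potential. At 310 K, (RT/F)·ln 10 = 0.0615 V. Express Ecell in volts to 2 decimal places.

Pd²⁺/Pd is reduced (cathode, E° = +0.93 V) and Mg²⁺/Mg is oxidized (anode).
E°cell = +0.93 − (−2.37) = +3.30 V, with n = 2 electrons transferred.
The balanced reaction is Pd²⁺(aq) + Mg(s) → Pd(s) + Mg²⁺(aq), so Q = [Mg²⁺(aq)] / [Pd²⁺(aq)] = 0.647 and log Q = −0.189.
E = E° − (0.0615/n)·log Q = +3.30 − (0.0615/2)(−0.189) = +3.31 V.

+3.31 V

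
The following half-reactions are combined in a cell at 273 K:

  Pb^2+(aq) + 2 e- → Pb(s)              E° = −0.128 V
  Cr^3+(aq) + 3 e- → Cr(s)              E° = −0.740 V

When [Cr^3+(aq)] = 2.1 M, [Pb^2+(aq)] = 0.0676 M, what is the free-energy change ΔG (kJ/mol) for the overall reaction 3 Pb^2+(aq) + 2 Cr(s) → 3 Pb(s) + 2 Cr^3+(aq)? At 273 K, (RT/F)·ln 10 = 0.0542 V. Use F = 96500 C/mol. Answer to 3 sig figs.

The standard cell potential is −0.128 − (−0.740) = +0.612 V, with n = 6 electrons in the balanced equation.
Here Q = [Cr^3+(aq)]^2 / [Pb^2+(aq)]^3 = 1.43×10^4 (log Q = 4.155), giving E = +0.612 − (0.0542/6)·(4.155) = +0.5745 V.
Then ΔG = −nFE = −6 × 96500 × +0.5745 J/mol = −333 kJ/mol.

−333 kJ/mol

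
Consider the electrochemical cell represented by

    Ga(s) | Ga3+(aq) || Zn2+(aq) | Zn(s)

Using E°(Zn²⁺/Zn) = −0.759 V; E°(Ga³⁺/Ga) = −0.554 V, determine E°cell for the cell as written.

−0.205 V

By convention the left-hand electrode in cell notation is the anode (oxidation) and the right-hand electrode is the cathode (reduction).
E°cell = E°(right) − E°(left) = −0.759 − (−0.554) = −0.205 V.
The negative sign shows that, as written, the cell would require an external voltage to drive the reaction.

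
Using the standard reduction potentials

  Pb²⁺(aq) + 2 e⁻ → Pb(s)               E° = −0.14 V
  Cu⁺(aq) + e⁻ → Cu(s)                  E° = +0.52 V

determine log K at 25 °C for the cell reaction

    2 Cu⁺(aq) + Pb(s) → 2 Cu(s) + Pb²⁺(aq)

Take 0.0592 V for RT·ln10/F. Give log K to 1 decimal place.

log K = 22.3

The Cu⁺/Cu couple is reduced (cathode); E°cell = +0.52 − (−0.14) = +0.66 V with n = 2.
At equilibrium E = 0, so log K = nE°cell / 0.0592 = (2)(+0.66) / 0.0592 = 22.3.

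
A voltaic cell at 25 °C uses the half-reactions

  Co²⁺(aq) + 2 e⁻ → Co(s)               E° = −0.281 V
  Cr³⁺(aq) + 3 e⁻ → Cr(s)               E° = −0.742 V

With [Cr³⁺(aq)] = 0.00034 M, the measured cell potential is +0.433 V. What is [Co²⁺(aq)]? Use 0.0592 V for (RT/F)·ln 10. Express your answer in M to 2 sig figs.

The Co²⁺/Co couple has the larger reduction potential, so it is the cathode: E°cell = −0.281 − (−0.742) = +0.461 V and n = 6.
Since E = E° − (0.0592/n)·log Q, log Q = n(E° − E)/0.0592 = 2.838.
Balancing electrons gives 3 Co²⁺(aq) + 2 Cr(s) → 3 Co(s) + 2 Cr³⁺(aq); thus Q = [Cr³⁺(aq)]^2 / [Co²⁺(aq)]^3.
Substituting the known concentrations and solving, log [Co²⁺(aq)] = −3.258 and [Co²⁺(aq)] = 0.00055 M.

0.00055 M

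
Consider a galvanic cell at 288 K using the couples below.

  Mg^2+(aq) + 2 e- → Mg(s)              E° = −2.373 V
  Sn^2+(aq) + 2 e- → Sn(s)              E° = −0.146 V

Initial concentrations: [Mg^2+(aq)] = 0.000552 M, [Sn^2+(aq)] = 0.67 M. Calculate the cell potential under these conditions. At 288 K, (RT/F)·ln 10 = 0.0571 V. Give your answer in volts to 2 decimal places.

+2.32 V

Since E°(Sn²⁺/Sn) > E°(Mg²⁺/Mg), Sn²⁺/Sn serves as the cathode.
The standard potential is −0.146 − (−2.373) = +2.227 V and the balanced reaction transfers n = 2 electrons.
The balanced reaction is Sn^2+(aq) + Mg(s) → Sn(s) + Mg^2+(aq), so Q = [Mg^2+(aq)] / [Sn^2+(aq)] = 0.000824 and log Q = −3.084.
By the Nernst equation, E = +2.227 − (0.0571/2)·(−3.084) = +2.32 V.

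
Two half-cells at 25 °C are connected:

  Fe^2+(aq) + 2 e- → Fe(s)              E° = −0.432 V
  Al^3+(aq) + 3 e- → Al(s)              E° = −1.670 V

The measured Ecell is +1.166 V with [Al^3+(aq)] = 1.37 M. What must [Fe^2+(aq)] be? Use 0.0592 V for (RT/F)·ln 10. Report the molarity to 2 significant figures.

0.0046 M

With Fe²⁺/Fe at the cathode and Al³⁺/Al at the anode, E°cell = −0.432 − (−1.670) = +1.238 V (n = 6).
From the Nernst equation, log Q = n(E° − E)/0.0592 = 6·(+1.238 − (+1.166))/0.0592 = 7.297.
Balancing electrons gives 3 Fe^2+(aq) + 2 Al(s) → 3 Fe(s) + 2 Al^3+(aq); thus Q = [Al^3+(aq)]^2 / [Fe^2+(aq)]^3.
Isolating [Fe^2+(aq)] in Q = 10^{7.297} yields log [Fe^2+(aq)] = −2.341, i.e. 0.0046 M.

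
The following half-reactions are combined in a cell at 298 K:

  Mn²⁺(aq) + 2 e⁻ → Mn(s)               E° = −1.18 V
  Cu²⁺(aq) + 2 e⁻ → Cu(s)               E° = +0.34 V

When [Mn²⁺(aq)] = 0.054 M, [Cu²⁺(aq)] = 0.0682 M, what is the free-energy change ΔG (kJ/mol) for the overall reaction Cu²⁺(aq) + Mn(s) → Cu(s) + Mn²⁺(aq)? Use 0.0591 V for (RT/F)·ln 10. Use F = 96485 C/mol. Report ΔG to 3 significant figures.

With Cu²⁺/Cu reduced at the cathode, E°cell = +0.34 − (−1.18) = +1.52 V and n = 2.
The reaction quotient is [Mn²⁺(aq)] / [Cu²⁺(aq)] = 0.792; by Nernst, E = +1.52 − (0.0591/2)(−0.101) = +1.5230 V.
ΔG = −nFE = −(2)(96485)(+1.5230) J/mol = −294 kJ/mol.

−294 kJ/mol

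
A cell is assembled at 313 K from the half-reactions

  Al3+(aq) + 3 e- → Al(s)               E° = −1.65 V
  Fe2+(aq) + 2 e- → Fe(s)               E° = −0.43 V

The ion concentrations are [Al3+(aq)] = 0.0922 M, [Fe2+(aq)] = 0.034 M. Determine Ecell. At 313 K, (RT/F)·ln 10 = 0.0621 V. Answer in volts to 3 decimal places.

Since E°(Fe²⁺/Fe) > E°(Al³⁺/Al), Fe²⁺/Fe serves as the cathode.
E°cell = E°cat − E°an = −0.43 − (−1.65) = +1.22 V; n = 6.
Balancing gives 3 Fe2+(aq) + 2 Al(s) → 3 Fe(s) + 2 Al3+(aq); hence Q = [Al3+(aq)]^2 / [Fe2+(aq)]^3 = 216 (log Q = 2.335).
By the Nernst equation, E = +1.22 − (0.0621/6)·(2.335) = +1.196 V.

+1.196 V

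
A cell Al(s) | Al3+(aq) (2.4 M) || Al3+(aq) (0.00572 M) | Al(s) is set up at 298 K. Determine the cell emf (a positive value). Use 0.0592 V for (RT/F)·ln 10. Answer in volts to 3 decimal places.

0.052 V

For a concentration cell E°cell = 0, since both electrodes use the same couple.
The compartment with the higher Al3+(aq) concentration (2.4 M) acts as the cathode; ions are reduced there and produced at the dilute (0.00572 M) anode.
With n = 3, Ecell = −(0.0592/3)·log([dilute]/[conc]) = −(0.0592/3)·log(0.00572/2.4) = +0.052 V.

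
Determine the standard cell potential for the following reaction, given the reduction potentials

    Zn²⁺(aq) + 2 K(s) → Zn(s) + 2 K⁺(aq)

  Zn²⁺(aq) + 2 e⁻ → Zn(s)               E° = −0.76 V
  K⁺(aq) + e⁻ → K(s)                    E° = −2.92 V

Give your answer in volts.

Zn²⁺(aq) gains electrons, so the Zn²⁺/Zn couple is the cathode; the K⁺/K couple is the anode.
E°cell = E°(cathode) − E°(anode) = −0.76 − (−2.92) = +2.16 V.
The positive value indicates the reaction is spontaneous as written.

+2.16 V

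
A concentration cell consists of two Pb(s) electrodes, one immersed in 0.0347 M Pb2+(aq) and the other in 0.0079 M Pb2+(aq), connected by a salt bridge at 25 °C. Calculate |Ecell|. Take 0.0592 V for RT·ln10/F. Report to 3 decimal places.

For a concentration cell E°cell = 0, since both electrodes use the same couple.
The compartment with the higher Pb2+(aq) concentration (0.0347 M) acts as the cathode; ions are reduced there and produced at the dilute (0.0079 M) anode.
With n = 2, Ecell = −(0.0592/2)·log([dilute]/[conc]) = −(0.0592/2)·log(0.0079/0.0347) = +0.019 V.

0.019 V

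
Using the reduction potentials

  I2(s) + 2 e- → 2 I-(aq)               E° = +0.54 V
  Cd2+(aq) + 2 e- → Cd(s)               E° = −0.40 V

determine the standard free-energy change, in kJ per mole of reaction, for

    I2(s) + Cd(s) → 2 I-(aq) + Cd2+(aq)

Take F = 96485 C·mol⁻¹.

−181 kJ/mol

In the reaction as written I2(s) is reduced, so the I₂/I⁻ couple is the cathode and Cd²⁺/Cd is the anode.
E°cell = +0.54 − (−0.40) = +0.94 V; balancing electrons gives n = 2.
ΔG° = −nFE°cell = −(2)(96485)(+0.94) J/mol = −181 kJ/mol.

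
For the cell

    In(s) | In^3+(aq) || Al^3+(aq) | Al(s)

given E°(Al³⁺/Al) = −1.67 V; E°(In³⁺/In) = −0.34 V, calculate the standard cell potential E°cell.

By convention the left-hand electrode in cell notation is the anode (oxidation) and the right-hand electrode is the cathode (reduction).
E°cell = E°(right) − E°(left) = −1.67 − (−0.34) = −1.33 V.
The negative sign shows that, as written, the cell would require an external voltage to drive the reaction.

−1.33 V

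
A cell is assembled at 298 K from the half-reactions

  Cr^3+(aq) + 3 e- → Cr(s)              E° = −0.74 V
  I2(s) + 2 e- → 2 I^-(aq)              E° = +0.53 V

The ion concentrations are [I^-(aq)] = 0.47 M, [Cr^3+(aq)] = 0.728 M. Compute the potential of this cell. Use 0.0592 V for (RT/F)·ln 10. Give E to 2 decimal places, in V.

I₂/I⁻ is reduced (cathode, E° = +0.53 V) and Cr³⁺/Cr is oxidized (anode).
E°cell = +0.53 − (−0.74) = +1.27 V, with n = 6 electrons transferred.
Balancing gives 3 I2(s) + 2 Cr(s) → 6 I^-(aq) + 2 Cr^3+(aq); hence Q = [I^-(aq)]^6·[Cr^3+(aq)]^2 = 0.00571 (log Q = −2.243).
Applying E = E° − (RT ln10/nF)·log Q gives +1.27 − (0.0592/6)(−2.243) = +1.29 V.

+1.29 V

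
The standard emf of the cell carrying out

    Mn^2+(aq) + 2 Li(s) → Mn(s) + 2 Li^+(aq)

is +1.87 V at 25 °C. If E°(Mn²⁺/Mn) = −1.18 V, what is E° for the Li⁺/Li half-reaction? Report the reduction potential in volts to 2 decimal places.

In the reaction as written the Mn²⁺/Mn couple is reduced (cathode) and Li⁺/Li is oxidized (anode), so E°cell = E°(Mn²⁺/Mn) − E°(Li⁺/Li).
E°(Li⁺/Li) = E°(cathode) − E°cell = −1.18 − (+1.87) = −3.05 V.

−3.05 V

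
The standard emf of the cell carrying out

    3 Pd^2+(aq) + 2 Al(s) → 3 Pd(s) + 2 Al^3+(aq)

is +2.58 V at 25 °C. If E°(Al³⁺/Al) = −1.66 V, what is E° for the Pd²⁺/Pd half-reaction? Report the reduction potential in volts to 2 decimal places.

In the reaction as written the Pd²⁺/Pd couple is reduced (cathode) and Al³⁺/Al is oxidized (anode), so E°cell = E°(Pd²⁺/Pd) − E°(Al³⁺/Al).
E°(Pd²⁺/Pd) = E°cell + E°(anode) = +2.58 + (−1.66) = +0.92 V.

+0.92 V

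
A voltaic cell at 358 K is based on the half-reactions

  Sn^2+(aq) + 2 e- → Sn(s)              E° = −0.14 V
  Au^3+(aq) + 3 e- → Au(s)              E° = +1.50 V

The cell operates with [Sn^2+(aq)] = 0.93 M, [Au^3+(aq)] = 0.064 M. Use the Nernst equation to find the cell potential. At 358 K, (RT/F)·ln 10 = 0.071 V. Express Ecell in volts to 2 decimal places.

Au³⁺/Au is reduced (cathode, E° = +1.50 V) and Sn²⁺/Sn is oxidized (anode).
E°cell = E°cat − E°an = +1.50 − (−0.14) = +1.64 V; n = 6.
For the overall reaction 2 Au^3+(aq) + 3 Sn(s) → 2 Au(s) + 3 Sn^2+(aq), Q = [Sn^2+(aq)]^3 / [Au^3+(aq)]^2 = 196, giving log Q = 2.293.
Applying E = E° − (RT ln10/nF)·log Q gives +1.64 − (0.071/6)(2.293) = +1.61 V.

+1.61 V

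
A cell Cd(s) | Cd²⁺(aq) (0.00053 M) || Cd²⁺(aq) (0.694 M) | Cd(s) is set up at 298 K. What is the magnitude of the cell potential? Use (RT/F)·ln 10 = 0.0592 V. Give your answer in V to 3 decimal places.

0.092 V

For a concentration cell E°cell = 0, since both electrodes use the same couple.
The compartment with the higher Cd²⁺(aq) concentration (0.694 M) acts as the cathode; ions are reduced there and produced at the dilute (0.00053 M) anode.
With n = 2, Ecell = −(0.0592/2)·log([dilute]/[conc]) = −(0.0592/2)·log(0.00053/0.694) = +0.092 V.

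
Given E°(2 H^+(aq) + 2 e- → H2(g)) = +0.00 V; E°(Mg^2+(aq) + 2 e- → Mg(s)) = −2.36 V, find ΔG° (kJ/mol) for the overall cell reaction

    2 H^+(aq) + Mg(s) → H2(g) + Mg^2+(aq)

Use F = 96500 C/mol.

−455 kJ/mol

In the reaction as written H^+(aq) is reduced, so the 2H⁺/H₂ couple is the cathode and Mg²⁺/Mg is the anode.
E°cell = +0.00 − (−2.36) = +2.36 V; balancing electrons gives n = 2.
ΔG° = −nFE°cell = −(2)(96500)(+2.36) J/mol = −455 kJ/mol.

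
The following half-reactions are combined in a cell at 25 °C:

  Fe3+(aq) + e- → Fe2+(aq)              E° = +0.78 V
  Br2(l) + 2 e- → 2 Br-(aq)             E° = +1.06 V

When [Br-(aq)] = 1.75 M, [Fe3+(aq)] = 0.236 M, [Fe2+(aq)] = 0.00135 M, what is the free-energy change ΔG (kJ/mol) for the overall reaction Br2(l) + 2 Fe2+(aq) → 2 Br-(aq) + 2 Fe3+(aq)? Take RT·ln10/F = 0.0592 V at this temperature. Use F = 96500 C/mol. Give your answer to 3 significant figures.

With Br₂/Br⁻ reduced at the cathode, E°cell = +1.06 − (+0.78) = +0.28 V and n = 2.
Here Q = ([Br-(aq)]^2·[Fe3+(aq)]^2) / [Fe2+(aq)]^2 = 9.36×10^4 (log Q = 4.971), giving E = +0.28 − (0.0592/2)·(4.971) = +0.1329 V.
Finally ΔG = −nFE = −(2)(96500 C/mol)(+0.1329 V) = −25.6 kJ/mol.

−25.6 kJ/mol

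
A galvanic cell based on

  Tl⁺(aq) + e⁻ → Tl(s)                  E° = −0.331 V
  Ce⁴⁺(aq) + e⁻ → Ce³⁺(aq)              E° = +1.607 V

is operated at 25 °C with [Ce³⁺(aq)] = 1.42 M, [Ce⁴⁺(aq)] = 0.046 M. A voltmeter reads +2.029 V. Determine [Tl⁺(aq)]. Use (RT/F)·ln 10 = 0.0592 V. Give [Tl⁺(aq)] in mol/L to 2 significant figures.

0.00094 M

With Ce⁴⁺/Ce³⁺ at the cathode and Tl⁺/Tl at the anode, E°cell = +1.607 − (−0.331) = +1.938 V (n = 1).
Since E = E° − (0.0592/n)·log Q, log Q = n(E° − E)/0.0592 = −1.537.
The balanced reaction is Ce⁴⁺(aq) + Tl(s) → Ce³⁺(aq) + Tl⁺(aq), so Q = ([Ce³⁺(aq)]·[Tl⁺(aq)]) / [Ce⁴⁺(aq)].
Isolating [Tl⁺(aq)] in Q = 10^{−1.537} yields log [Tl⁺(aq)] = −3.027, i.e. 0.00094 M.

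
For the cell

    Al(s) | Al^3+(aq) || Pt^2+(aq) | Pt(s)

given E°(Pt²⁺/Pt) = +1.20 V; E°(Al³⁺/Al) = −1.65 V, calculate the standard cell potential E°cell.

+2.85 V

By convention the left-hand electrode in cell notation is the anode (oxidation) and the right-hand electrode is the cathode (reduction).
E°cell = E°(right) − E°(left) = +1.20 − (−1.65) = +2.85 V.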